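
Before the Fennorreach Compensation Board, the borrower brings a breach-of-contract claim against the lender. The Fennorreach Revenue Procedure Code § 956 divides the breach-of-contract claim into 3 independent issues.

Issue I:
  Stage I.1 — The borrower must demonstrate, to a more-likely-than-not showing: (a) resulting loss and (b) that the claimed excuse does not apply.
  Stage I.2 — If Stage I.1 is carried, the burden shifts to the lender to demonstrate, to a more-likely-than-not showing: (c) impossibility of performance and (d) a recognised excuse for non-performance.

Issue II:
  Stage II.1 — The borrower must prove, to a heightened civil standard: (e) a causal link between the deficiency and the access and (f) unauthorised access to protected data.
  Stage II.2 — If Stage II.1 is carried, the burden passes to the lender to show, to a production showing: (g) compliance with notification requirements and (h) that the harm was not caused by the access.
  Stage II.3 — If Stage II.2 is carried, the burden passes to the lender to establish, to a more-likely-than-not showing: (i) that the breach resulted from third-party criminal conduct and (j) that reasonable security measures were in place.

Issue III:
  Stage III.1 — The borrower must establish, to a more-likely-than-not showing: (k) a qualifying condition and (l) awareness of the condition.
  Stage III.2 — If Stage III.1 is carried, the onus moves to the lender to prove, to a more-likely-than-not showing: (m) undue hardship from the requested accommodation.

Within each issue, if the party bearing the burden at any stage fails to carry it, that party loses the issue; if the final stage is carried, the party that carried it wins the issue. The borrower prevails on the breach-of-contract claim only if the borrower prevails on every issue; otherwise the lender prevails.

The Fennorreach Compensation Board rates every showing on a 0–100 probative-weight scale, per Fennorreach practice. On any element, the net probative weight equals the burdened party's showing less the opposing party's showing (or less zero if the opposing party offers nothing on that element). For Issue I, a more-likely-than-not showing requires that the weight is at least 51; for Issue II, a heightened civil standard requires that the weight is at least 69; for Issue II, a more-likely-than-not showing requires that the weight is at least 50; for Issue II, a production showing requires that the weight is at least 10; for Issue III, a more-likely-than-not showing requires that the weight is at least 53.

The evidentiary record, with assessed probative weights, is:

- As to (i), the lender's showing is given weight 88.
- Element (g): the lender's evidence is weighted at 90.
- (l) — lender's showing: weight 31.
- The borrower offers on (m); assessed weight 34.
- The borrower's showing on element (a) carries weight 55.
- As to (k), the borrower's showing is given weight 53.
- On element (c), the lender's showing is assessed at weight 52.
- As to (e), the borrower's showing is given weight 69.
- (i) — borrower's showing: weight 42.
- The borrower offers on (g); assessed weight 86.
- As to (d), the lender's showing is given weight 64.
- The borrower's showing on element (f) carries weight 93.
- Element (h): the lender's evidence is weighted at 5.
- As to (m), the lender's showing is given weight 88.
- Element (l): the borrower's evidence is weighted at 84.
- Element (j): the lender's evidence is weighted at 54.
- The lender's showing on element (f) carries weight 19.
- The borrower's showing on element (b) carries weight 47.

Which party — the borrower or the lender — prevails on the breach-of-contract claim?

lender

— Issue I —
Stage I.1 (borrower, a more-likely-than-not showing, weight is at least 51): (a) 55 ≥ 51 — meets; (b) 47 < 51 — fails.
  Not every element is met, so the borrower fails to carry Stage I.1.
The analysis ends at Stage I.1; the lender prevails on this issue.
— Issue II —
At Stage II.1 the borrower must meet a heightened civil standard (weight is at least 69): on (e) the weight is 69, ≥ 69, so (e) meets the standard; on (f) the weight is 93 less the opposing 19 gives net 74, which does reach 69, so (f) meets the standard.
  All elements met. The burden passes to the lender.
At Stage II.2 the lender must meet a production showing (weight is at least 10): on (g) the weight is 90 less the opposing 86 gives net 4, which does not reach 10, so (g) does not meet the standard; on (h) the weight is 5, < 10, so (h) does not meet the standard.
  Not every element is met, so the lender fails to carry Stage II.2.
So the borrower prevails on this issue.
— Issue III —
Stage III.1 — burden on borrower; standard: a more-likely-than-not showing (weight is at least 53).
    (k): 53 ≥ 53 [met]
    (l): 84 − 31 = 53 ≥ 53 [met]
  All elements met. The burden passes to the lender.
Stage III.2 — burden on lender; standard: a more-likely-than-not showing (weight is at least 53).
    (m): 88 − 34 = 54 ≥ 53 [met]
  The lender carries the last stage.
Every stage carried; the lender prevails on this issue.
Per-issue: Issue I → lender; Issue II → borrower; Issue III → lender. The borrower must prevail on every issue; overall, the lender prevails.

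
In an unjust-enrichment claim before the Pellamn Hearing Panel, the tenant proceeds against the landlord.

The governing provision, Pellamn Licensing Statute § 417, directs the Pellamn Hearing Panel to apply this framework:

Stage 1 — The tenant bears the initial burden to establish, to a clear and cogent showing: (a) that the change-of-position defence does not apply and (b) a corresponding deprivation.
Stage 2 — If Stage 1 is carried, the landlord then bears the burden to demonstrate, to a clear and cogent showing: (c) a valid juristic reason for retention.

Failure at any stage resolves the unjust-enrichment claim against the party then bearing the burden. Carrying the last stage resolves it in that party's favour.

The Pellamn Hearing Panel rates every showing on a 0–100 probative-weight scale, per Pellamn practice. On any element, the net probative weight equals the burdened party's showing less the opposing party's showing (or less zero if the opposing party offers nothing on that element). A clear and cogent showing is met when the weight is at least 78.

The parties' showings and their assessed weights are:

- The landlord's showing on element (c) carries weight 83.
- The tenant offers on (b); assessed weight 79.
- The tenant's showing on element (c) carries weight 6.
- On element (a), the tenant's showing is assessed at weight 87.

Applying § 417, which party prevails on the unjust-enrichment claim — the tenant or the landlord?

Stage 1 — burden on tenant; standard: a clear and cogent showing (weight is at least 78).
    (a): 87 ≥ 78 [met]
    (b): 79 ≥ 78 [met]
  Stage 1 is satisfied; the onus moves to the landlord.
Stage 2 — burden on landlord; standard: a clear and cogent showing (weight is at least 78).
    (c): 83 − 6 = 77 < 78 [not met]
  Not every element is met, so the landlord fails to carry Stage 2.
The analysis ends at Stage 2; the tenant prevails.

tenant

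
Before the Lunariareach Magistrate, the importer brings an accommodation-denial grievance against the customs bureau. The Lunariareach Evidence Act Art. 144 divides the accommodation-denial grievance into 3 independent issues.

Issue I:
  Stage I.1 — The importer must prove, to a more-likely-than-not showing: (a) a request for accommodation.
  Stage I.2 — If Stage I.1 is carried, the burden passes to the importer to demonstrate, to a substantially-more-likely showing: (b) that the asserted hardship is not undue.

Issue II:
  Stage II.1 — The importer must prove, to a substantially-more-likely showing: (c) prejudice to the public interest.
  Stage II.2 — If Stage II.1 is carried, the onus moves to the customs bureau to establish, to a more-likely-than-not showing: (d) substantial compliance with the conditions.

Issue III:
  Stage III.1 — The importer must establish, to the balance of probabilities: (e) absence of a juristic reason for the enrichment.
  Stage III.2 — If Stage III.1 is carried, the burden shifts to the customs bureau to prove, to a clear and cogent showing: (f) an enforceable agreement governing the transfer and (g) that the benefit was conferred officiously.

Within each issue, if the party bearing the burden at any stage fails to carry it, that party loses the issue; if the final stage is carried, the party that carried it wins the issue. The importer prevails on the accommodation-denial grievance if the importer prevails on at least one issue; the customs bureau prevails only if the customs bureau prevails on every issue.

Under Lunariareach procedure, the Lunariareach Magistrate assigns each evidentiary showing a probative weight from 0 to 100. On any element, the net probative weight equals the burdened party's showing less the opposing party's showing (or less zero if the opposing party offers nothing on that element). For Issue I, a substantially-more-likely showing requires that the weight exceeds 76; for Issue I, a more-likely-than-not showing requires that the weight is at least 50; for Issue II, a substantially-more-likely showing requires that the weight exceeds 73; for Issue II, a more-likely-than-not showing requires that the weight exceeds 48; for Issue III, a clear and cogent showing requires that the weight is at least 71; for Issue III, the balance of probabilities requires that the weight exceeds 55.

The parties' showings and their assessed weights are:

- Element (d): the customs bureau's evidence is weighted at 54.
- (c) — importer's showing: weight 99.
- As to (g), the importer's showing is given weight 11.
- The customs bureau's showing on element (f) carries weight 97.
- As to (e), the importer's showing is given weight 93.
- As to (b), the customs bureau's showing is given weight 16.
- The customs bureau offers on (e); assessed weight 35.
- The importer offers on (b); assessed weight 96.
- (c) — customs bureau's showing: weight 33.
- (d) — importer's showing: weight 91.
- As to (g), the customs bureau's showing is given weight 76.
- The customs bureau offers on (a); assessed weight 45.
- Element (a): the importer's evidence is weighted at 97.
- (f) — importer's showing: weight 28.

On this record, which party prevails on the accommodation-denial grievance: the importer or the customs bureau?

importer

— Issue I —
Stage I.1 — burden on importer; standard: a more-likely-than-not showing (weight is at least 50).
    (a): 97 − 45 = 52 ≥ 50 [met]
  Stage I.1 is satisfied; the importer continues to bear the burden.
Stage I.2 — burden on importer; standard: a substantially-more-likely showing (weight exceeds 76).
    (b): 96 − 16 = 80 > 76 [met]
  All elements met at the final stage.
All stages carried — the importer prevails on this issue.
— Issue II —
At Stage II.1 the importer must meet a substantially-more-likely showing (weight exceeds 73): on (c) the weight is 99 less the opposing 33 gives net 66, ≤ 73, so (c) does not meet the standard.
  Not every element is met, so the importer fails to carry Stage II.1.
The analysis ends at Stage II.1; the customs bureau prevails on this issue.
— Issue III —
Stage III.1 — burden on importer; standard: the balance of probabilities (weight exceeds 55).
    (e): 93 − 35 = 58 > 55 [met]
  All elements met. The burden passes to the customs bureau.
Stage III.2 — burden on customs bureau; standard: a clear and cogent showing (weight is at least 71).
    (f): 97 − 28 = 69 < 71 [not met]
    (g): 76 − 11 = 65 < 71 [not met]
  Stage III.2 not carried; the customs bureau fails its burden.
The analysis ends at Stage III.2; the importer prevails on this issue.
Per-issue: Issue I → importer; Issue II → customs bureau; Issue III → importer. The importer must prevail on at least one issue; overall, the importer prevails.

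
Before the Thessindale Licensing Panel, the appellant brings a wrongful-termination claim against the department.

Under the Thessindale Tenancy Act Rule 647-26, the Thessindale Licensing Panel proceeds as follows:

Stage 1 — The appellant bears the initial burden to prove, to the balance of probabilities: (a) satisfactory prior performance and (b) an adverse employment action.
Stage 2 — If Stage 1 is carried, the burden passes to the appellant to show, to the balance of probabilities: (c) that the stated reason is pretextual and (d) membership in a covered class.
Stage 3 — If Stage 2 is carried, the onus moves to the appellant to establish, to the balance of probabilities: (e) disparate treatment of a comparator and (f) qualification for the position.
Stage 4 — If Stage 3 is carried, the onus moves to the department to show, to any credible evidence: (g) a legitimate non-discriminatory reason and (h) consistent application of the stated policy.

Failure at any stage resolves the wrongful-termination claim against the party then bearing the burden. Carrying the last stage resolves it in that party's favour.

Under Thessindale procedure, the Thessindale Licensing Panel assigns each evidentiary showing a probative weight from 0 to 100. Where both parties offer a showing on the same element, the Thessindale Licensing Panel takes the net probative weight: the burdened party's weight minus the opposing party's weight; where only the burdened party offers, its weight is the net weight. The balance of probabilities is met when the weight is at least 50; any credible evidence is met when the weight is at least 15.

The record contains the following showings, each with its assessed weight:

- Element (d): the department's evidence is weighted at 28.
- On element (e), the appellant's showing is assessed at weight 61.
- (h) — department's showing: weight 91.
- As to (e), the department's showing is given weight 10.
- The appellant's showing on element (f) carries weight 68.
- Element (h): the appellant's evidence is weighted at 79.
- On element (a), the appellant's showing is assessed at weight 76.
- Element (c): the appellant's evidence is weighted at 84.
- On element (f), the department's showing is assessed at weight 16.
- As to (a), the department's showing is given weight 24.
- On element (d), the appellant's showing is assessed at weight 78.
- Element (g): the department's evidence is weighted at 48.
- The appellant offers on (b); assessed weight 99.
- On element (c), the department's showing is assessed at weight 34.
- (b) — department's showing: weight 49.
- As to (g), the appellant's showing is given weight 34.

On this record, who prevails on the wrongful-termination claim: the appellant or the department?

Stage 1 — burden on appellant; standard: the balance of probabilities (weight is at least 50).
    (a): 76 − 24 = 52 ≥ 50 [met]
    (b): 99 − 49 = 50 ≥ 50 [met]
  Stage 1 carried; the burden remains with the appellant.
Stage 2 — burden on appellant; standard: the balance of probabilities (weight is at least 50).
    (c): 84 − 34 = 50 ≥ 50 [met]
    (d): 78 − 28 = 50 ≥ 50 [met]
  All elements met. The appellant retains the burden for Stage 3.
Stage 3 — burden on appellant; standard: the balance of probabilities (weight is at least 50).
    (e): 61 − 10 = 51 ≥ 50 [met]
    (f): 68 − 16 = 52 ≥ 50 [met]
  All elements met. The burden passes to the department.
Stage 4 — burden on department; standard: any credible evidence (weight is at least 15).
    (g): 48 − 34 = 14 < 15 [not met]
    (h): 91 − 79 = 12 < 15 [not met]
  Stage 4 not carried; the department fails its burden.
The analysis ends at Stage 4; the appellant prevails.

appellant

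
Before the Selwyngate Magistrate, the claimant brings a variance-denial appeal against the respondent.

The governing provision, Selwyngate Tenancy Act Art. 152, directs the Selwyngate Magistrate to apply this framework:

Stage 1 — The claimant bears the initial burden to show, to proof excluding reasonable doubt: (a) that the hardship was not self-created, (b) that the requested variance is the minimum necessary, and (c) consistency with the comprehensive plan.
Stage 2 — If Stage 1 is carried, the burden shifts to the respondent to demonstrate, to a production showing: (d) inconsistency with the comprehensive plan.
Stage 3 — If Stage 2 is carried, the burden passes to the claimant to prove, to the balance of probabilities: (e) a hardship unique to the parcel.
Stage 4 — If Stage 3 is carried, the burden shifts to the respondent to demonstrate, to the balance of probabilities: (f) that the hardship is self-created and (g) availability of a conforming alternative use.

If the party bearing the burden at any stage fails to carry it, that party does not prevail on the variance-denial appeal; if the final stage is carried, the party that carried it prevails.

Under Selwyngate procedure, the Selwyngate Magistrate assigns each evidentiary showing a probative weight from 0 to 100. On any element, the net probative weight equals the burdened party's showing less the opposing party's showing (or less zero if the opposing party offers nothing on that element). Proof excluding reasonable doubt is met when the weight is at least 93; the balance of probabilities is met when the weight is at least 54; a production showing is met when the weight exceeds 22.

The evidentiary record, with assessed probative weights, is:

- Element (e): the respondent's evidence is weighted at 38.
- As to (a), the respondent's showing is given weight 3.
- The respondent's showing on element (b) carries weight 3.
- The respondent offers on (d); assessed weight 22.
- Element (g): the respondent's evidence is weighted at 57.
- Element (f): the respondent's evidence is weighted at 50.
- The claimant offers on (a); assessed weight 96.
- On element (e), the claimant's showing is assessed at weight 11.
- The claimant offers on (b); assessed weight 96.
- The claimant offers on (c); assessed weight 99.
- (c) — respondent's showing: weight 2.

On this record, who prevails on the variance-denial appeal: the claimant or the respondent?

claimant

At Stage 1 the claimant must meet proof excluding reasonable doubt (weight is at least 93): on (a) the weight is 96 less the opposing 3 gives net 93, which does reach 93, so (a) meets the standard; on (b) the weight is 96 less the opposing 3 gives net 93, which does reach 93, so (b) meets the standard; on (c) the weight is 99 less the opposing 2 gives net 97, which does reach 93, so (c) meets the standard.
  Stage 1 carried; the burden shifts to the respondent.
At Stage 2 the respondent must meet a production showing (weight exceeds 22): on (d) the weight is 22, ≤ 22, so (d) does not meet the standard.
  Stage 2 not carried; the respondent fails its burden.
The claimant prevails.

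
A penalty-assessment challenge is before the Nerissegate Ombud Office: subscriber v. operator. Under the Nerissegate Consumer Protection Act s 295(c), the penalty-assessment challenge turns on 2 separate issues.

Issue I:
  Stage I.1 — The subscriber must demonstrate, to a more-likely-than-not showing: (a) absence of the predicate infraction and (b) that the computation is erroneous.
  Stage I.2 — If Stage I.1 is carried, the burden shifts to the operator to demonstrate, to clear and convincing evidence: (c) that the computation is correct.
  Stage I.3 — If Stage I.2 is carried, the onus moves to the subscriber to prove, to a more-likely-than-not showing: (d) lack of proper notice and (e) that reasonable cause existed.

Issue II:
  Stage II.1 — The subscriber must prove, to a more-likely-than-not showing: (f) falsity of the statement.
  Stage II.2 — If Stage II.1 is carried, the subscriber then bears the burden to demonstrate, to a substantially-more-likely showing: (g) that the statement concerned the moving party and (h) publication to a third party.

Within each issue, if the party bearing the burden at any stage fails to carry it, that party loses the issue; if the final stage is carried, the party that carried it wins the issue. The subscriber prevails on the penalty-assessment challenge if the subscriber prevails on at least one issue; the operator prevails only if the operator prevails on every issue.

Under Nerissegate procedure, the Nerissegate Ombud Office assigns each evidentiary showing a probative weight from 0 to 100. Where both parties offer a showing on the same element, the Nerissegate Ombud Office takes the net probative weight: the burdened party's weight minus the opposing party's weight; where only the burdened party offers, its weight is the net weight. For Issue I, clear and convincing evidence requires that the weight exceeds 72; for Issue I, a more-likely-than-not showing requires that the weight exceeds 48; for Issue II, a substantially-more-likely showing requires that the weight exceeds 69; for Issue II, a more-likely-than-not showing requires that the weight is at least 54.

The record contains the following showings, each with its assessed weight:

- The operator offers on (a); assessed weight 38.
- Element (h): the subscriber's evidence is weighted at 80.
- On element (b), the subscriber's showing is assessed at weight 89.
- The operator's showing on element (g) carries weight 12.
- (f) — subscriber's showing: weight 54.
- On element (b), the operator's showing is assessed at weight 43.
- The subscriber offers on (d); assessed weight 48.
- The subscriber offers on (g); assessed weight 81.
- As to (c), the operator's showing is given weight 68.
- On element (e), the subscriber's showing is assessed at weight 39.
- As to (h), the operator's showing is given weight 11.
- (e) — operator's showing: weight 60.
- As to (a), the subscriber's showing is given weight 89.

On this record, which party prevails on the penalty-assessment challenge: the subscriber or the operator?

— Issue I —
Stage I.1 (subscriber, a more-likely-than-not showing, weight exceeds 48): (a) net 89−38=51 > 48 — meets; (b) net 89−43=46 ≤ 48 — fails.
  Stage I.1 not carried; the subscriber fails its burden.
The operator prevails on this issue.
— Issue II —
At Stage II.1 the subscriber must meet a more-likely-than-not showing (weight is at least 54): on (f) the weight is 54, which does reach 54, so (f) meets the standard.
  Stage II.1 is satisfied; the subscriber continues to bear the burden.
At Stage II.2 the subscriber must meet a substantially-more-likely showing (weight exceeds 69): on (g) the weight is 81 less the opposing 12 gives net 69, ≤ 69, so (g) does not meet the standard; on (h) the weight is 80 less the opposing 11 gives net 69, ≤ 69, so (h) does not meet the standard.
  The subscriber does not carry Stage II.2.
The operator prevails on this issue.
Per-issue: Issue I → operator; Issue II → operator. The subscriber must prevail on at least one issue; overall, the operator prevails.

operator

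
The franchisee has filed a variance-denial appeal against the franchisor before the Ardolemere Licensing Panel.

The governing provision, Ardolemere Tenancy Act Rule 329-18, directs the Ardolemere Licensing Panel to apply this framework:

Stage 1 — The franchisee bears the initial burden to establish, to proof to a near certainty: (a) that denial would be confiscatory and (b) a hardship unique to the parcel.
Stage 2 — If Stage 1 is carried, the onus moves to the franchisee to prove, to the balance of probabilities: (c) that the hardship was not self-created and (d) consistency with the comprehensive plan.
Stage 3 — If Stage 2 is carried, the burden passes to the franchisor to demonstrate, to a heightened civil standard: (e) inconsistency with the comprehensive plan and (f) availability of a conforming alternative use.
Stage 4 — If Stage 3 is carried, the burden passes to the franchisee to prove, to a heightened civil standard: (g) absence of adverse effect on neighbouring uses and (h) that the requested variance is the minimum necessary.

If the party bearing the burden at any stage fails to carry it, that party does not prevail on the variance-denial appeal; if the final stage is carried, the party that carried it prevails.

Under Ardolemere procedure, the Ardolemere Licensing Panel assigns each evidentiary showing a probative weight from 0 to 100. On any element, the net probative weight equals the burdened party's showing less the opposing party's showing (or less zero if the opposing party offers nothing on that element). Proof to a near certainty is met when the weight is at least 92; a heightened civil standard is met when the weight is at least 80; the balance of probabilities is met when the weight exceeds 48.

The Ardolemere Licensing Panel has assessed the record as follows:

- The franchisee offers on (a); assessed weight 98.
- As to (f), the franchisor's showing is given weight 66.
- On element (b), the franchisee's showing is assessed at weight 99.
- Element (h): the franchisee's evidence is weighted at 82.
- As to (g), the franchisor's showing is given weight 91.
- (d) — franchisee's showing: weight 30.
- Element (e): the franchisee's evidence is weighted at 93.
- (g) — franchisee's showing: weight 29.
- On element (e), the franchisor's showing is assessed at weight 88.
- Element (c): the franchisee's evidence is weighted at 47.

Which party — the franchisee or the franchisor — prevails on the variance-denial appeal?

Stage 1 (franchisee, proof to a near certainty, weight is at least 92): (a) 98 ≥ 92 — meets; (b) 99 ≥ 92 — meets.
  Stage 1 is satisfied; the franchisee continues to bear the burden.
Stage 2 (franchisee, the balance of probabilities, weight exceeds 48): (c) 47 ≤ 48 — fails; (d) 30 ≤ 48 — fails.
  Stage 2 not carried; the franchisee fails its burden.
So the franchisor prevails.

franchisor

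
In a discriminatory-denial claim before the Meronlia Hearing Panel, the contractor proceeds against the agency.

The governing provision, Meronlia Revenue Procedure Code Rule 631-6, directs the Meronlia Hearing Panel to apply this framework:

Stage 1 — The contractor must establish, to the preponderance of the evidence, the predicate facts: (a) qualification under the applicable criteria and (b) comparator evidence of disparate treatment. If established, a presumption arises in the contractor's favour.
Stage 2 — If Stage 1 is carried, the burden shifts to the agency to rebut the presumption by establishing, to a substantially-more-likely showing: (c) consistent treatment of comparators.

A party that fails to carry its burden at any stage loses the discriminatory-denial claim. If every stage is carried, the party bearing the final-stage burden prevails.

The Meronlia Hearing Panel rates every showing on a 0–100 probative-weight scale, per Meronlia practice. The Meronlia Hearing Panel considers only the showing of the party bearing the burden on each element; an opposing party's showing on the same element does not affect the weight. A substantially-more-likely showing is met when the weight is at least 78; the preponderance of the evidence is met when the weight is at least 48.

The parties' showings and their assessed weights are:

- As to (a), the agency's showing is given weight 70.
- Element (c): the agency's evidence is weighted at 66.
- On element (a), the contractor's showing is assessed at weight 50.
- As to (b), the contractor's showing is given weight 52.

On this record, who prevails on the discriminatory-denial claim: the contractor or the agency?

Stage 1 (contractor, the preponderance of the evidence, weight is at least 48): (a) 50 (agency's 70 disregarded) ≥ 48 — meets; (b) 52 ≥ 48 — meets.
  The contractor carries Stage 1; the agency now bears the burden.
Stage 2 (agency, a substantially-more-likely showing, weight is at least 78): (c) 66 < 78 — fails.
  Not every element is met, so the agency fails to carry Stage 2.
The contractor prevails.

contractor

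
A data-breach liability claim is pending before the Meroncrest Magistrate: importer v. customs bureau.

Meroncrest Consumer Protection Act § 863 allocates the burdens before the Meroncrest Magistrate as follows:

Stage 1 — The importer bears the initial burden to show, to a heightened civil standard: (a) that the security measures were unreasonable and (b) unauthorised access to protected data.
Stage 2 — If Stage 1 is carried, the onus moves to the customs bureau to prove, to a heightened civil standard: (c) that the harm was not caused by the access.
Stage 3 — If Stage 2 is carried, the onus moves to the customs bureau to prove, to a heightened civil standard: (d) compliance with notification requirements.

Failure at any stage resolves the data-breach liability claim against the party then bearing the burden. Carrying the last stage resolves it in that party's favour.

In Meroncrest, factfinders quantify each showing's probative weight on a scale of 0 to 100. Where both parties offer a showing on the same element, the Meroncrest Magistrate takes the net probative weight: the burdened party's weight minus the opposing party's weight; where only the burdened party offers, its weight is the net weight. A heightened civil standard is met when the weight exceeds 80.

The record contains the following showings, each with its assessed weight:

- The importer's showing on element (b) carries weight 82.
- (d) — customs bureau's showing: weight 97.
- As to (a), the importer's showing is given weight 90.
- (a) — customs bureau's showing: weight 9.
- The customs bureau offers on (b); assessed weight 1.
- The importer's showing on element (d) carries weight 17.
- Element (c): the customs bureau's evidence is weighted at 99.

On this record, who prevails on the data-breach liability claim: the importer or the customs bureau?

Stage 1 (importer, a heightened civil standard, weight exceeds 80): (a) net 90−9=81 > 80 — meets; (b) net 82−1=81 > 80 — meets.
  The importer carries Stage 1; the customs bureau now bears the burden.
Stage 2 (customs bureau, a heightened civil standard, weight exceeds 80): (c) 99 > 80 — meets.
  Stage 2 carried; the burden remains with the customs bureau.
Stage 3 (customs bureau, a heightened civil standard, weight exceeds 80): (d) net 97−17=80 ≤ 80 — fails.
  Not every element is met, so the customs bureau fails to carry Stage 3.
The importer prevails.

importer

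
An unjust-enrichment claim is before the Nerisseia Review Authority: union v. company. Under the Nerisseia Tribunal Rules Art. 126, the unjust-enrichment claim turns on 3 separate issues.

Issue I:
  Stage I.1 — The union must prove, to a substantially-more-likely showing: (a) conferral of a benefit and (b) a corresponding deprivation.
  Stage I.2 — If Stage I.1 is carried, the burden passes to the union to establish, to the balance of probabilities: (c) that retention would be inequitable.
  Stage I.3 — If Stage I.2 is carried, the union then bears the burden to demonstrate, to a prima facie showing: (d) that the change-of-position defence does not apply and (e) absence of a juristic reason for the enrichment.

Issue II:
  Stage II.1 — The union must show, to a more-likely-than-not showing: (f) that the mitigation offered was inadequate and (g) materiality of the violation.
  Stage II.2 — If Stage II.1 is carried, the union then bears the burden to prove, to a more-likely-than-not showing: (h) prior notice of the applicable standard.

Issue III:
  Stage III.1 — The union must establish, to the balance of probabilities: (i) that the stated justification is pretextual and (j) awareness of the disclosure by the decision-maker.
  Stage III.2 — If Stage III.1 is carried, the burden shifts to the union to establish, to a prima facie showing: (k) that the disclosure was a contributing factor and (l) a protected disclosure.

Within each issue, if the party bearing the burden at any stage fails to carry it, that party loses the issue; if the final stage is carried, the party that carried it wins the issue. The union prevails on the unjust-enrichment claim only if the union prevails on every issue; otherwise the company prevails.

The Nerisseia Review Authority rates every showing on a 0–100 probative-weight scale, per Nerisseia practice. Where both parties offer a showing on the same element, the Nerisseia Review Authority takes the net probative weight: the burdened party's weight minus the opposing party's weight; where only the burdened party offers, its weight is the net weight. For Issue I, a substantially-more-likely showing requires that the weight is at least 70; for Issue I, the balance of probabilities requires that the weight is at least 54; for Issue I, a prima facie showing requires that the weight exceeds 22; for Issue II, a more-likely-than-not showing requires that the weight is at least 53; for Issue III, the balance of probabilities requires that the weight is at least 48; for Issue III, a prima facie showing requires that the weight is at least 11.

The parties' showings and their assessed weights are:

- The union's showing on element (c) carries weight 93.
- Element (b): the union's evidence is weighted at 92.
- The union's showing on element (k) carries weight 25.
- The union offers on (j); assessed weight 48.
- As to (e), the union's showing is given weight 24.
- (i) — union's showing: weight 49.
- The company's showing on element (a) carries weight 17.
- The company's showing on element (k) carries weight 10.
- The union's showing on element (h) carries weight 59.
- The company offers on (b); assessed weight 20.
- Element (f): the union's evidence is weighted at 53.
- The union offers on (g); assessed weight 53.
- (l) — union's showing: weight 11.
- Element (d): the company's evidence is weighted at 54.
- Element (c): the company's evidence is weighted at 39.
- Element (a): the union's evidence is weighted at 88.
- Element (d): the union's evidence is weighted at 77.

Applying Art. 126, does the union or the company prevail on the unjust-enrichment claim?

— Issue I —
At Stage I.1 the union must meet a substantially-more-likely showing (weight is at least 70): on (a) the weight is 88 less the opposing 17 gives net 71, ≥ 70, so (a) meets the standard; on (b) the weight is 92 less the opposing 20 gives net 72, which does reach 70, so (b) meets the standard.
  Stage I.1 carried; the burden remains with the union.
At Stage I.2 the union must meet the balance of probabilities (weight is at least 54): on (c) the weight is 93 less the opposing 39 gives net 54, which does reach 54, so (c) meets the standard.
  All elements met. The union retains the burden for Stage I.3.
At Stage I.3 the union must meet a prima facie showing (weight exceeds 22): on (d) the weight is 77 less the opposing 54 gives net 23, > 22, so (d) meets the standard; on (e) the weight is 24, > 22, so (e) meets the standard.
  Stage I.3 carried; the final stage is satisfied.
All stages carried — the union prevails on this issue.
— Issue II —
At Stage II.1 the union must meet a more-likely-than-not showing (weight is at least 53): on (f) the weight is 53, ≥ 53, so (f) meets the standard; on (g) the weight is 53, ≥ 53, so (g) meets the standard.
  All elements met. The union retains the burden for Stage II.2.
At Stage II.2 the union must meet a more-likely-than-not showing (weight is at least 53): on (h) the weight is 59, ≥ 53, so (h) meets the standard.
  Stage II.2 carried; the final stage is satisfied.
Every stage carried; the union prevails on this issue.
— Issue III —
Stage III.1 (union, the balance of probabilities, weight is at least 48): (i) 49 ≥ 48 — meets; (j) 48 ≥ 48 — meets.
  Stage III.1 carried; the burden remains with the union.
Stage III.2 (union, a prima facie showing, weight is at least 11): (k) net 25−10=15 ≥ 11 — meets; (l) 11 ≥ 11 — meets.
  All elements met at the final stage.
With every stage satisfied, the union prevails on this issue.
Per-issue: Issue I → union; Issue II → union; Issue III → union. The union must prevail on every issue; overall, the union prevails.

union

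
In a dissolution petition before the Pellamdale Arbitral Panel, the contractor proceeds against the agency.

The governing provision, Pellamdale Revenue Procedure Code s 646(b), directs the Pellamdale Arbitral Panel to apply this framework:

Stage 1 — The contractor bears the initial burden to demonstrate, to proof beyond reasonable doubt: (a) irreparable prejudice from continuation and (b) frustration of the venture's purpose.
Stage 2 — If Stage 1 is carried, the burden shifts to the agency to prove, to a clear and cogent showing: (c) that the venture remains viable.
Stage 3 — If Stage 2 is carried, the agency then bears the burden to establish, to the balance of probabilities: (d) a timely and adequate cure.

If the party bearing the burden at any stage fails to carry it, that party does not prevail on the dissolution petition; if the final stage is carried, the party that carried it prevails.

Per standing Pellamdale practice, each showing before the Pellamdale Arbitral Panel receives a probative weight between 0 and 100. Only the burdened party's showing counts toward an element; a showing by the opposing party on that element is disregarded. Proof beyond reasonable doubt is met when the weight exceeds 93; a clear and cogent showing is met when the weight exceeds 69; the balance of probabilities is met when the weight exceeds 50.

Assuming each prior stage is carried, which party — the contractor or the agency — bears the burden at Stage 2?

agency

Stage 2's rule assigns the burden to the agency (to a clear and cogent showing).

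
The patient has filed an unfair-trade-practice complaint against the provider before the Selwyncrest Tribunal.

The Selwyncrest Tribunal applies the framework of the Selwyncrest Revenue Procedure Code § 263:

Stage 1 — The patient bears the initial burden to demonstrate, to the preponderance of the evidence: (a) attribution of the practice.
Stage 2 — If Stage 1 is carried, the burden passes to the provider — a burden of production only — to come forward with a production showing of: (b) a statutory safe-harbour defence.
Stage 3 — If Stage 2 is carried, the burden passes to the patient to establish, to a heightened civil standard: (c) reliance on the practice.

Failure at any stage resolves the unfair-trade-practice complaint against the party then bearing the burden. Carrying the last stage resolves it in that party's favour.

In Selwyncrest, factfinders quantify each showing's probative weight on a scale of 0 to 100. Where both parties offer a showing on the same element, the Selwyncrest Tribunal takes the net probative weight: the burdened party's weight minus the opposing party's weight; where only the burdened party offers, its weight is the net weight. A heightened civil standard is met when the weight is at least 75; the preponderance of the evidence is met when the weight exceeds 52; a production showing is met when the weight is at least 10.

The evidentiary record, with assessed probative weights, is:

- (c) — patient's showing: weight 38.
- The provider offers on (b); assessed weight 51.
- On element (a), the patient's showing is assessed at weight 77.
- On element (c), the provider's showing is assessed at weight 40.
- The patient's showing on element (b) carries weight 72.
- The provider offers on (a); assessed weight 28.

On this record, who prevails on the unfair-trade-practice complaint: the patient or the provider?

At Stage 1 the patient must meet the preponderance of the evidence (weight exceeds 52): on (a) the weight is 77 less the opposing 28 gives net 49, which does not exceed 52, so (a) does not meet the standard.
  Not every element is met, so the patient fails to carry Stage 1.
The analysis ends at Stage 1; the provider prevails.

provider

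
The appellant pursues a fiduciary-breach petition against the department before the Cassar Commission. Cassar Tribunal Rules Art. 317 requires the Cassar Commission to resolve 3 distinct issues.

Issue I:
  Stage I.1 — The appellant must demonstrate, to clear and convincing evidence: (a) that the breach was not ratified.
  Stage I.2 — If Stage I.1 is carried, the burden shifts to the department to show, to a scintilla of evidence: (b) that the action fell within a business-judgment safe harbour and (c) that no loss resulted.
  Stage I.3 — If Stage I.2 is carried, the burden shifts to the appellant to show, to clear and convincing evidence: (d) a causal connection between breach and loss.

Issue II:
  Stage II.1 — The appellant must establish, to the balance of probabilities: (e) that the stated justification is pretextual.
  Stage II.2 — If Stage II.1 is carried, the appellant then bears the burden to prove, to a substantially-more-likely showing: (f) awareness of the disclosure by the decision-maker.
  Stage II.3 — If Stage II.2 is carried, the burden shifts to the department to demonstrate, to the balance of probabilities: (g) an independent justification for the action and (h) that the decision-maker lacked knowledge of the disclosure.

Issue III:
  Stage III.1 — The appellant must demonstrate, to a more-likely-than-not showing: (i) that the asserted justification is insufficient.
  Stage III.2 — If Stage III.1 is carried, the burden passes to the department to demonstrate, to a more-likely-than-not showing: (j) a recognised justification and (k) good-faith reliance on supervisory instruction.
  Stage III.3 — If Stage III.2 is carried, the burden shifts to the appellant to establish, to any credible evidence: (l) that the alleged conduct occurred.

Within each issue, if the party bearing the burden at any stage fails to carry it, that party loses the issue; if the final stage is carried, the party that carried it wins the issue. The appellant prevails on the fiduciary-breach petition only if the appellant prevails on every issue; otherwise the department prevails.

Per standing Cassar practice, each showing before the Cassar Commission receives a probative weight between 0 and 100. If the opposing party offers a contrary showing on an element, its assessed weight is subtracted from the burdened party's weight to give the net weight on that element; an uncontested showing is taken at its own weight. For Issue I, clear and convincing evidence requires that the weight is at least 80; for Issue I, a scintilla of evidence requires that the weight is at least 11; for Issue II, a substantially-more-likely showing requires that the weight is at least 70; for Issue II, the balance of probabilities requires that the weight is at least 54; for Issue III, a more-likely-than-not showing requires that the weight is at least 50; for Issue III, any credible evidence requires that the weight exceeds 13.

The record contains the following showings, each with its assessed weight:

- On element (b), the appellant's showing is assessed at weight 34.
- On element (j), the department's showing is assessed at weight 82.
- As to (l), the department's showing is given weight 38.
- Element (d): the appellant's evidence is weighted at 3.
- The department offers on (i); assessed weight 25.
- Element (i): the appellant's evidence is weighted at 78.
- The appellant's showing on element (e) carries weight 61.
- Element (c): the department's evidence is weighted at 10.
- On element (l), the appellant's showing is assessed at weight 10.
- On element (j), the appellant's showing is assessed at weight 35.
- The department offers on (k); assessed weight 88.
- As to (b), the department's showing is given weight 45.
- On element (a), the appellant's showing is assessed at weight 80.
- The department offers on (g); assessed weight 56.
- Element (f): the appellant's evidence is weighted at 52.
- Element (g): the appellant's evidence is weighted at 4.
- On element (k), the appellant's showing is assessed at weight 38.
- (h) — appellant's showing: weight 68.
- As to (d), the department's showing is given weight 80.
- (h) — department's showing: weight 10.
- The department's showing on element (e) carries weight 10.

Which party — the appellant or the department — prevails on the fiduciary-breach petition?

department

— Issue I —
At Stage I.1 the appellant must meet clear and convincing evidence (weight is at least 80): on (a) the weight is 80, which does reach 80, so (a) meets the standard.
  Stage I.1 is satisfied; the onus moves to the department.
At Stage I.2 the department must meet a scintilla of evidence (weight is at least 11): on (b) the weight is 45 less the opposing 34 gives net 11, which does reach 11, so (b) meets the standard; on (c) the weight is 10, < 11, so (c) does not meet the standard.
  Not every element is met, so the department fails to carry Stage I.2.
The analysis ends at Stage I.2; the appellant prevails on this issue.
— Issue II —
Stage II.1 — burden on appellant; standard: the balance of probabilities (weight is at least 54).
    (e): 61 − 10 = 51 < 54 [not met]
  The appellant does not carry Stage II.1.
The analysis ends at Stage II.1; the department prevails on this issue.
— Issue III —
Stage III.1 — burden on appellant; standard: a more-likely-than-not showing (weight is at least 50).
    (i): 78 − 25 = 53 ≥ 50 [met]
  All elements met. The burden passes to the department.
Stage III.2 — burden on department; standard: a more-likely-than-not showing (weight is at least 50).
    (j): 82 − 35 = 47 < 50 [not met]
    (k): 88 − 38 = 50 ≥ 50 [met]
  Stage III.2 not carried; the department fails its burden.
The appellant prevails on this issue.
Per-issue: Issue I → appellant; Issue II → department; Issue III → appellant. The appellant must prevail on every issue; overall, the department prevails.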